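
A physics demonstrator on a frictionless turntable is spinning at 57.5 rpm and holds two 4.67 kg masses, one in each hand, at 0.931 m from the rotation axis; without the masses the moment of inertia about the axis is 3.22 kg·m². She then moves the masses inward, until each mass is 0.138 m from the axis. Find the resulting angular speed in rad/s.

ω₂ ≈ 20.1 rad/s

No external torque acts about the spin axis, so angular momentum is conserved.
I₁ = 3.22 + 2(4.67)(0.931)² = 11.32 kg·m²; I₂ = 3.22 + 2(4.67)(0.138)² = 3.398 kg·m².
ω₂ = I₁ω₁ / I₂ = (11.32)(57.5 rpm) / (3.398) = 191.5 rpm = 20.05 rad/s.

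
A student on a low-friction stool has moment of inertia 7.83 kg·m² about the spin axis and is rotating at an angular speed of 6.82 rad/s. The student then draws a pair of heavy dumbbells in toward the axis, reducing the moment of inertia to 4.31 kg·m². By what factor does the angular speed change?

Angular momentum about the spin axis is conserved since the torque about it is zero.
ω₂/ω₁ = I₁/I₂ = 7.830 / 4.310 = 1.817.

ω₂/ω₁ ≈ 1.82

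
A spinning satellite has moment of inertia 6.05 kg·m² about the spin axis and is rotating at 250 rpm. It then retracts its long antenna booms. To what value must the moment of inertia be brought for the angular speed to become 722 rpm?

Angular momentum about the spin axis is conserved since the torque about it is zero.
I₂ = I₁ω₁ / ω₂ = (6.05)(250) / (722) = 2.095 kg·m².

I₂ ≈ 2.09 kg·m²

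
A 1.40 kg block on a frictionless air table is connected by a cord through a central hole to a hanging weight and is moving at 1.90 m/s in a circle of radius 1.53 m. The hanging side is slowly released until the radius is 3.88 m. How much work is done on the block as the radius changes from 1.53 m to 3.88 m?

The only horizontal force on the mass is along the cord (radial), so it exerts no torque about the hole and angular momentum m v r is conserved.
v₂ = v₁ r₁ / r₂ = (1.90)(1.53) / (3.88) = 0.7492 m/s.
W = ΔKE = ½m(v₂² − v₁²) = -2.134 J.

W ≈ -2.13 J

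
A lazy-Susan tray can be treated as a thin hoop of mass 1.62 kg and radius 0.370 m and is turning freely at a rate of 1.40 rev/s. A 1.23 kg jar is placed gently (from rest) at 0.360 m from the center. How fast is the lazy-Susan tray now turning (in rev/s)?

The added mass arrives with no angular momentum about the center, and any external torque about the center is negligible, so the system's angular momentum is conserved.
I_p = (1.62)(0.370)² = 0.2218 kg·m².
Added inertia Σmr² = (1.23)(0.360)² = 0.1594 kg·m²; I_f = 0.2218 + 0.1594 = 0.3812 kg·m².
ω_f = I_p ω_i / I_f = (0.2218)(1.40) / 0.3812 = 0.8145 rev/s.

ω_f ≈ 0.815 rev/s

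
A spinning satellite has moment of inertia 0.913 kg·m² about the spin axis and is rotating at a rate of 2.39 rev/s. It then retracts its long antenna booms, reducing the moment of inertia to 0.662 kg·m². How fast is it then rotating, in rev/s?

ω₂ ≈ 3.30 rev/s

No external torque acts about the spin axis, so angular momentum is conserved.
ω₂ = I₁ω₁ / I₂ = (0.9130)(2.39 rev/s) / (0.6620) = 3.296 rev/s.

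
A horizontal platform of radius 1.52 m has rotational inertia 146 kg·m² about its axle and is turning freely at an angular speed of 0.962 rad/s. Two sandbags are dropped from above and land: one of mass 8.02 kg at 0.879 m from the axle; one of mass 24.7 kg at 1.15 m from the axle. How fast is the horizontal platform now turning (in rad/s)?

The added mass arrives with no angular momentum about the axle, and any external torque about the axle is negligible, so the system's angular momentum is conserved.
Added inertia Σmr² = (8.02)(0.879)² + (24.7)(1.15)² = 38.86 kg·m²; I_f = 146.0 + 38.86 = 184.9 kg·m².
ω_f = I_p ω_i / I_f = (146.0)(0.962) / 184.9 = 0.7598 rad/s.

ω_f ≈ 0.760 rad/s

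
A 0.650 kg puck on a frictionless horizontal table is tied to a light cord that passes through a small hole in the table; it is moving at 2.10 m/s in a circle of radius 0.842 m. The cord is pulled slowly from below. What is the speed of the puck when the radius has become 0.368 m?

The only horizontal force on the mass is along the cord (radial), so it exerts no torque about the hole and angular momentum m v r is conserved.
v₂ = v₁ r₁ / r₂ = (2.10)(0.842) / (0.368) = 4.805 m/s.

v₂ ≈ 4.80 m/s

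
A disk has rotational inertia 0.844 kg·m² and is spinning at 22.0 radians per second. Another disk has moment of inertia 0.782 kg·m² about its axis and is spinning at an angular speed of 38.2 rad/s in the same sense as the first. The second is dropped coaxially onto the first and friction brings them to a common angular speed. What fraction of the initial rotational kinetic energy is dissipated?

The coupling torques are internal; angular momentum about the shared axis is conserved.
Taking A's sense as positive: L = (0.8440)(22.0) + (0.7820)(38.2) = 48.44 kg·m²·rad/s.
Combined I = 0.8440 + 0.7820 = 1.626 kg·m².
ω_f = L / I = 48.44 / 1.626 = 29.79 rad/s.
KE_i = ½ΣIω² = 774.8 J; KE_f = ½(1.626)(29.79)² = 721.5 J.
Fraction dissipated = (KE_i − KE_f)/KE_i = 0.06874.

fraction ≈ 0.0687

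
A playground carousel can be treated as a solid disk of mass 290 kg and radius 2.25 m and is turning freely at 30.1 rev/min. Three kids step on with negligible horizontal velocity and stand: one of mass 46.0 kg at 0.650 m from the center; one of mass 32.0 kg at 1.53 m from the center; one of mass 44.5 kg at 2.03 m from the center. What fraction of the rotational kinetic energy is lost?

fraction ≈ 0.274

The added mass arrives with no angular momentum about the center, and any external torque about the center is negligible, so the system's angular momentum is conserved.
I_p = ½(290)(2.25)² = 734.1 kg·m².
Added inertia Σmr² = (46.0)(0.650)² + (32.0)(1.53)² + (44.5)(2.03)² = 277.7 kg·m²; I_f = 734.1 + 277.7 = 1012 kg·m².
ω_f = I_p ω_i / I_f = (734.1)(30.1) / 1012 = 21.84 rpm.
KE_i = ½(734.1)(3.152 rad/s)² = 3647 J; KE_f = ½(1012)(2.287)² = 2646 J.
Fraction lost = 0.2745.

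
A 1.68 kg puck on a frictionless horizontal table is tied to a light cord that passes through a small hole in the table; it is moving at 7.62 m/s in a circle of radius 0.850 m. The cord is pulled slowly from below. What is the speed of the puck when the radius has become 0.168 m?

Central (radial) force ⇒ zero torque about the center ⇒ m v r is constant.
v₂ = v₁ r₁ / r₂ = (7.62)(0.850) / (0.168) = 38.55 m/s.

v₂ ≈ 38.6 m/s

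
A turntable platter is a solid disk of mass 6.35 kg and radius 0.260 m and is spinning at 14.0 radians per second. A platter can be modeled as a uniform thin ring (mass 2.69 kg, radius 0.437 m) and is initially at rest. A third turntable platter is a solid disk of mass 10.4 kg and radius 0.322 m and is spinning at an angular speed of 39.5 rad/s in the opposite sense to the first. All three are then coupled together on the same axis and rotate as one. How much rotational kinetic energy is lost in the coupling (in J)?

The coupling torques are internal; angular momentum about the shared axis is conserved.
Moments of inertia: I_A = ½(6.35)(0.260)² = 0.2146 kg·m²; I_B = (2.69)(0.437)² = 0.5137 kg·m²; I_C = ½(10.4)(0.322)² = 0.5392 kg·m².
Taking A's sense as positive: L = (0.2146)(14.0) − (0.5392)(39.5) = -18.29 kg·m²·rad/s.
Combined I = 0.2146 + 0.5137 + 0.5392 = 1.267 kg·m².
ω_f = L / I = -18.29 / 1.267 = -14.43 rad/s.
KE_i = ½ΣIω² = 441.6 J; KE_f = ½(1.267)(14.43)² = 132.0 J.

ΔKE lost ≈ 310 J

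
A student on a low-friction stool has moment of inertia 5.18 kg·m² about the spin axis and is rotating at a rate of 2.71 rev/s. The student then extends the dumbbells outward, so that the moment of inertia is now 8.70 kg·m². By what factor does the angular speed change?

ω₂/ω₁ ≈ 0.595

Angular momentum about the spin axis is conserved since the torque about it is zero.
ω₂/ω₁ = I₁/I₂ = 5.180 / 8.700 = 0.5954.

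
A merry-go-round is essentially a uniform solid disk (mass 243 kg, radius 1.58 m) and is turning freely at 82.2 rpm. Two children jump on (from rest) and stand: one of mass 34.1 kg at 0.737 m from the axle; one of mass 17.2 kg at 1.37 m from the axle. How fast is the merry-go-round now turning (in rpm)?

No external torque acts about the axle; L_before = L_after.
I_p = ½(243)(1.58)² = 303.3 kg·m².
Added inertia Σmr² = (34.1)(0.737)² + (17.2)(1.37)² = 50.80 kg·m²; I_f = 303.3 + 50.80 = 354.1 kg·m².
ω_f = I_p ω_i / I_f = (303.3)(82.2) / 354.1 = 70.41 rpm.

ω_f ≈ 70.4 rpm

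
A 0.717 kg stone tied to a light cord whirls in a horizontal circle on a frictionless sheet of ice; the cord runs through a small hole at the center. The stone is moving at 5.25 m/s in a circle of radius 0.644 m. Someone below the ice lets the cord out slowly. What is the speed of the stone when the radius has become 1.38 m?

v₂ ≈ 2.45 m/s

The only horizontal force on the mass is along the cord (radial), so it exerts no torque about the hole and angular momentum m v r is conserved.
v₂ = v₁ r₁ / r₂ = (5.25)(0.644) / (1.38) = 2.450 m/s.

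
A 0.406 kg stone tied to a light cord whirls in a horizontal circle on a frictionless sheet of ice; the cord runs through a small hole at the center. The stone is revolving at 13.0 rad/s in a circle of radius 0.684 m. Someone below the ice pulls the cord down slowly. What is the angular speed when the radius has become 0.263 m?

ω₂ ≈ 87.9 rad/s

The constraining force is radial, so m r² ω about the center is conserved.
ω₂ = ω₁ (r₁/r₂)² = (13.0)(0.684/0.263)² = 87.93 rad/s.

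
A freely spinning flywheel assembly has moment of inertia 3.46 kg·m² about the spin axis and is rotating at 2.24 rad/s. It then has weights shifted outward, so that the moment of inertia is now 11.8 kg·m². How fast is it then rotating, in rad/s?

ω₂ ≈ 0.657 rad/s

Angular momentum about the spin axis is conserved since the torque about it is zero.
ω₂ = I₁ω₁ / I₂ = (3.460)(2.24 rad/s) / (11.80) = 0.6568 rad/s.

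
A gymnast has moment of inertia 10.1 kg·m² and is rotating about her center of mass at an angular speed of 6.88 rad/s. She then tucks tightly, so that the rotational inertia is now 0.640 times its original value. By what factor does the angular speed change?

No external torque acts about the spin axis, so angular momentum is conserved.
I₂ = 0.640 × 10.1 = 6.464 kg·m².
ω₂/ω₁ = I₁/I₂ = 10.10 / 6.464 = 1.562.

ω₂/ω₁ ≈ 1.56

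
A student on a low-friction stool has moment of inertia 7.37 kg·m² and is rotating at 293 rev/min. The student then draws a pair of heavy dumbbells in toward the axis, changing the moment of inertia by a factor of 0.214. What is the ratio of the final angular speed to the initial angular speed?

Angular momentum about the spin axis is conserved since the torque about it is zero.
I₂ = 0.214 × 7.37 = 1.577 kg·m².
ω₂/ω₁ = I₁/I₂ = 7.370 / 1.577 = 4.673.

ω₂/ω₁ ≈ 4.67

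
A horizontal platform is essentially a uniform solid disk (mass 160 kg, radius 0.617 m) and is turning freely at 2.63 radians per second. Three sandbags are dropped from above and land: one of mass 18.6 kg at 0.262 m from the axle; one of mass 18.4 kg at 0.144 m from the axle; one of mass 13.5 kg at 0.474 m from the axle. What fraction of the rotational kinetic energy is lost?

fraction ≈ 0.133

No external torque acts about the axle; L_before = L_after.
I_p = ½(160)(0.617)² = 30.46 kg·m².
Added inertia Σmr² = (18.6)(0.262)² + (18.4)(0.144)² + (13.5)(0.474)² = 4.691 kg·m²; I_f = 30.46 + 4.691 = 35.15 kg·m².
ω_f = I_p ω_i / I_f = (30.46)(2.63) / 35.15 = 2.279 rad/s.
KE_i = ½(30.46)(2.630 rad/s)² = 105.3 J; KE_f = ½(35.15)(2.279)² = 91.27 J.
Fraction lost = 0.1335.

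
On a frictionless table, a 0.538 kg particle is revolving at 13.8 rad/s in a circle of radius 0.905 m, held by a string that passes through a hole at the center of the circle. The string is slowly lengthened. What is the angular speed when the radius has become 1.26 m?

ω₂ ≈ 7.12 rad/s

No torque about the axis ⇒ m r₁² ω₁ = m r₂² ω₂.
ω₂ = ω₁ (r₁/r₂)² = (13.8)(0.905/1.26)² = 7.119 rad/s.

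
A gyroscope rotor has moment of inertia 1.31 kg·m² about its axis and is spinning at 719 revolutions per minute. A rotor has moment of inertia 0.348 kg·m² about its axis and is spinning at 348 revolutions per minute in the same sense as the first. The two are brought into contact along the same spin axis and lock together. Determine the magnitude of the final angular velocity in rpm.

No external torque acts about the common axis, so total angular momentum is conserved.
Taking A's sense as positive: L = (1.310)(719) + (0.3480)(348) = 1063 kg·m²·rpm.
Combined I = 1.310 + 0.3480 = 1.658 kg·m².
ω_f = L / I = 1063 / 1.658 = 641.1 rpm.

|ω_f| ≈ 641 rpm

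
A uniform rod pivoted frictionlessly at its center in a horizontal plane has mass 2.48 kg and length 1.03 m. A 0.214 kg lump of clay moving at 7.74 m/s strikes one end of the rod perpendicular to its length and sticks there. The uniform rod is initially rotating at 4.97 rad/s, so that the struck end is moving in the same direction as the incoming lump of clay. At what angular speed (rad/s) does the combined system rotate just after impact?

The axle reaction passes through the pivot and exerts no torque about it; angular momentum about the pivot is conserved through the impact.
I_p = (1/12)(2.48)(1.03)² = 0.2193 kg·m². Taking the sense of the lump of clay's angular momentum as positive, L_{lump} = m v R = (0.214)(7.74)(1.03/2) = 0.8530 kg·m²/s.
L_i = +I_p ω_p + m v R = +(0.2193)(4.97) + 0.8530 = 1.943 kg·m²/s.
After sticking, I_f = I_p + m R² = 0.2193 + (0.214)(1.03/2)² = 0.2760 kg·m².
ω_f = L_i / I_f = 1.943 / 0.2760 = 7.039 rad/s.

|ω_f| ≈ 7.04 rad/s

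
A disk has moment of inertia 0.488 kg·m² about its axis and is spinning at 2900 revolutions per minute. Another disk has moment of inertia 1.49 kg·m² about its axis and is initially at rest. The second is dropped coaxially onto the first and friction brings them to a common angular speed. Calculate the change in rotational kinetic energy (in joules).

The coupling torques are internal; angular momentum about the shared axis is conserved.
Taking A's sense as positive: L = (0.4880)(2900) = 1415 kg·m²·rpm.
Combined I = 0.4880 + 1.490 = 1.978 kg·m².
ω_f = L / I = 1415 / 1.978 = 715.5 rpm.
KE_i = ½ΣIω² = 22500 J; KE_f = ½(1.978)(74.92)² = 5552 J.

ΔKE ≈ -17000 J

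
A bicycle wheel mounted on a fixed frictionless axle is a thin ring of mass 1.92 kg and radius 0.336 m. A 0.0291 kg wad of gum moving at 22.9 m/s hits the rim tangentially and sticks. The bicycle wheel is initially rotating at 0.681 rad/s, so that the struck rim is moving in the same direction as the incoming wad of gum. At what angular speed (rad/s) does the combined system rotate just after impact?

|ω_f| ≈ 1.69 rad/s

The axle reaction passes through the axle and exerts no torque about it; angular momentum about the axle is conserved through the impact.
I_p = (1.92)(0.336)² = 0.2168 kg·m². Taking the sense of the wad of gum's angular momentum as positive, L_{wad} = m v R = (0.0291)(22.9)(0.336) = 0.2239 kg·m²/s.
L_i = +I_p ω_p + m v R = +(0.2168)(0.681) + 0.2239 = 0.3715 kg·m²/s.
After sticking, I_f = I_p + m R² = 0.2168 + (0.0291)(0.336)² = 0.2200 kg·m².
ω_f = L_i / I_f = 0.3715 / 0.2200 = 1.688 rad/s.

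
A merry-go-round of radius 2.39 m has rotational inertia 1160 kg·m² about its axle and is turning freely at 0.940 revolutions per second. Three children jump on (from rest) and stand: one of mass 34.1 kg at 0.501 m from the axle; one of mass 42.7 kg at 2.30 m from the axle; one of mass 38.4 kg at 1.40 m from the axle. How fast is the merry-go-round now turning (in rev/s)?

ω_f ≈ 0.742 rev/s

No external torque acts about the axle; L_before = L_after.
Added inertia Σmr² = (34.1)(0.501)² + (42.7)(2.30)² + (38.4)(1.40)² = 309.7 kg·m²; I_f = 1160 + 309.7 = 1470 kg·m².
ω_f = I_p ω_i / I_f = (1160)(0.940) / 1470 = 0.7419 rev/s.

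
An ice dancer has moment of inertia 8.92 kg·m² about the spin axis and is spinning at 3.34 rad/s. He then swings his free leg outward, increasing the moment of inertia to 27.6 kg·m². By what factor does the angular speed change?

No external torque acts about the spin axis, so angular momentum is conserved.
ω₂/ω₁ = I₁/I₂ = 8.920 / 27.60 = 0.3232.

ω₂/ω₁ ≈ 0.323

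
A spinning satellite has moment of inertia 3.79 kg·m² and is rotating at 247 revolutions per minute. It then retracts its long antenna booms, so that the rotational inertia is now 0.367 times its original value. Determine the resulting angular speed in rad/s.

ω₂ ≈ 70.5 rad/s

Angular momentum about the spin axis is conserved since the torque about it is zero.
I₂ = 0.367 × 3.79 = 1.391 kg·m².
ω₂ = I₁ω₁ / I₂ = (3.790)(247 rpm) / (1.391) = 673.0 rpm = 70.48 rad/s.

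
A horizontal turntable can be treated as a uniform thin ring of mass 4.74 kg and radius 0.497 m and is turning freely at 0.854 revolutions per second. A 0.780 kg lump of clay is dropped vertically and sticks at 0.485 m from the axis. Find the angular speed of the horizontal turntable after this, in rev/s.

ω_f ≈ 0.738 rev/s

No external torque acts about the axis; L_before = L_after.
I_p = (4.74)(0.497)² = 1.171 kg·m².
Added inertia Σmr² = (0.780)(0.485)² = 0.1835 kg·m²; I_f = 1.171 + 0.1835 = 1.354 kg·m².
ω_f = I_p ω_i / I_f = (1.171)(0.854) / 1.354 = 0.7383 rev/s.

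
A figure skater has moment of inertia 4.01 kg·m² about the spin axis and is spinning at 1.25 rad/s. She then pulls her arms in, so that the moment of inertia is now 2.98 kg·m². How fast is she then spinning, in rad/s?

ω₂ ≈ 1.68 rad/s

With no external torque about the axis, L is conserved: I₁ω₁ = I₂ω₂.
ω₂ = I₁ω₁ / I₂ = (4.010)(1.25 rad/s) / (2.980) = 1.682 rad/s.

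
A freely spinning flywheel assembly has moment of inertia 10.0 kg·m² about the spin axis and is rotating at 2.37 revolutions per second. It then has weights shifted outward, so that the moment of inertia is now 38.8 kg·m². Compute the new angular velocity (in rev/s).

With no external torque about the axis, L is conserved: I₁ω₁ = I₂ω₂.
ω₂ = I₁ω₁ / I₂ = (10.00)(2.37 rev/s) / (38.80) = 0.6108 rev/s.

ω₂ ≈ 0.611 rev/s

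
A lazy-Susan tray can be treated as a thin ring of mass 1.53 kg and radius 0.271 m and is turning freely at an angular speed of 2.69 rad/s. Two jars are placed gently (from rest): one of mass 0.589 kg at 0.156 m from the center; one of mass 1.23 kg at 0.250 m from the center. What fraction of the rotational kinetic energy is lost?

The added mass arrives with no angular momentum about the center, and any external torque about the center is negligible, so the system's angular momentum is conserved.
I_p = (1.53)(0.271)² = 0.1124 kg·m².
Added inertia Σmr² = (0.589)(0.156)² + (1.23)(0.250)² = 0.09121 kg·m²; I_f = 0.1124 + 0.09121 = 0.2036 kg·m².
ω_f = I_p ω_i / I_f = (0.1124)(2.69) / 0.2036 = 1.485 rad/s.
KE_i = ½(0.1124)(2.690 rad/s)² = 0.4065 J; KE_f = ½(0.2036)(1.485)² = 0.2244 J.
Fraction lost = 0.4480.

fraction ≈ 0.448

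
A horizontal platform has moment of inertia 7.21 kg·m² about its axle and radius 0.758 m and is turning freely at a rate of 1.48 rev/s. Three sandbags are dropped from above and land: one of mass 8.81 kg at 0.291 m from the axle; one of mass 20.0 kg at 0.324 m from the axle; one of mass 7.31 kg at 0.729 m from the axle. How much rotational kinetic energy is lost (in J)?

No external torque acts about the axle; L_before = L_after.
Added inertia Σmr² = (8.81)(0.291)² + (20.0)(0.324)² + (7.31)(0.729)² = 6.730 kg·m²; I_f = 7.210 + 6.730 = 13.94 kg·m².
ω_f = I_p ω_i / I_f = (7.210)(1.48) / 13.94 = 0.7655 rev/s.
KE_i = ½(7.210)(9.299 rad/s)² = 311.7 J; KE_f = ½(13.94)(4.810)² = 161.2 J.

energy lost ≈ 151 J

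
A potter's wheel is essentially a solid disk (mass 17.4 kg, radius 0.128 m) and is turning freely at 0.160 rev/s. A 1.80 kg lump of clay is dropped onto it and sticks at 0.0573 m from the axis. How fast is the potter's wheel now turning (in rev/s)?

No external torque acts about the axis; L_before = L_after.
I_p = ½(17.4)(0.128)² = 0.1425 kg·m².
Added inertia Σmr² = (1.80)(0.0573)² = 0.005910 kg·m²; I_f = 0.1425 + 0.005910 = 0.1485 kg·m².
ω_f = I_p ω_i / I_f = (0.1425)(0.160) / 0.1485 = 0.1536 rev/s.

ω_f ≈ 0.154 rev/s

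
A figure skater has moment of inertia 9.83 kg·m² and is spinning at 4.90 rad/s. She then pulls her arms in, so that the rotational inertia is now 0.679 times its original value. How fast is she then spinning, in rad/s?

ω₂ ≈ 7.22 rad/s

With no external torque about the axis, L is conserved: I₁ω₁ = I₂ω₂.
I₂ = 0.679 × 9.83 = 6.675 kg·m².
ω₂ = I₁ω₁ / I₂ = (9.830)(4.90 rad/s) / (6.675) = 7.216 rad/s.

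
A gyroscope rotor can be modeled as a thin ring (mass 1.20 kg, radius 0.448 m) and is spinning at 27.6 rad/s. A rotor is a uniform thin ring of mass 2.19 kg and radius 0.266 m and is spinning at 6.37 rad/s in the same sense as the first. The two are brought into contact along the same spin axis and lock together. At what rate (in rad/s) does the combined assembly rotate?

No external torque acts about the common axis, so total angular momentum is conserved.
Moments of inertia: I_A = (1.20)(0.448)² = 0.2408 kg·m²; I_B = (2.19)(0.266)² = 0.1550 kg·m².
Taking A's sense as positive: L = (0.2408)(27.6) + (0.1550)(6.37) = 7.634 kg·m²·rad/s.
Combined I = 0.2408 + 0.1550 = 0.3958 kg·m².
ω_f = L / I = 7.634 / 0.3958 = 19.29 rad/s.

|ω_f| ≈ 19.3 rad/s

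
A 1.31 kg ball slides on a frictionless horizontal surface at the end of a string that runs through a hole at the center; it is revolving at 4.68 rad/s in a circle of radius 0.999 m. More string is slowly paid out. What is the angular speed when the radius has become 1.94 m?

No torque about the axis ⇒ m r₁² ω₁ = m r₂² ω₂.
ω₂ = ω₁ (r₁/r₂)² = (4.68)(0.999/1.94)² = 1.241 rad/s.

ω₂ ≈ 1.24 rad/s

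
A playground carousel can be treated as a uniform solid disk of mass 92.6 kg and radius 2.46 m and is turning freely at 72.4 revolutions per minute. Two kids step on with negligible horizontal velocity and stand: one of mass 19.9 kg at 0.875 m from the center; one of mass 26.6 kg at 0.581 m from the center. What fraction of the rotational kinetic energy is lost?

fraction ≈ 0.0795

No external torque acts about the center; L_before = L_after.
I_p = ½(92.6)(2.46)² = 280.2 kg·m².
Added inertia Σmr² = (19.9)(0.875)² + (26.6)(0.581)² = 24.22 kg·m²; I_f = 280.2 + 24.22 = 304.4 kg·m².
ω_f = I_p ω_i / I_f = (280.2)(72.4) / 304.4 = 66.64 rpm.
KE_i = ½(280.2)(7.582 rad/s)² = 8053 J; KE_f = ½(304.4)(6.979)² = 7412 J.
Fraction lost = 0.07955.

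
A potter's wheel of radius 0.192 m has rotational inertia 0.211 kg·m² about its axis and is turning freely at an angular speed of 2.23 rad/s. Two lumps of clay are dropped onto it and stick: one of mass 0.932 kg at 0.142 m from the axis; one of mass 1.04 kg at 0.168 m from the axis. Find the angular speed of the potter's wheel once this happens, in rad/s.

ω_f ≈ 1.82 rad/s

The added mass arrives with no angular momentum about the axis, and any external torque about the axis is negligible, so the system's angular momentum is conserved.
Added inertia Σmr² = (0.932)(0.142)² + (1.04)(0.168)² = 0.04815 kg·m²; I_f = 0.2110 + 0.04815 = 0.2591 kg·m².
ω_f = I_p ω_i / I_f = (0.2110)(2.23) / 0.2591 = 1.816 rad/s.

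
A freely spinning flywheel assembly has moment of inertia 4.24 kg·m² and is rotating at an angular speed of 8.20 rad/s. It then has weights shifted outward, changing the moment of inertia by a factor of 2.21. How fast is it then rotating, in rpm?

No external torque acts about the spin axis, so angular momentum is conserved.
I₂ = 2.21 × 4.24 = 9.370 kg·m².
ω₂ = I₁ω₁ / I₂ = (4.240)(8.20 rad/s) / (9.370) = 3.710 rad/s = 35.43 rpm.

ω₂ ≈ 35.4 rpm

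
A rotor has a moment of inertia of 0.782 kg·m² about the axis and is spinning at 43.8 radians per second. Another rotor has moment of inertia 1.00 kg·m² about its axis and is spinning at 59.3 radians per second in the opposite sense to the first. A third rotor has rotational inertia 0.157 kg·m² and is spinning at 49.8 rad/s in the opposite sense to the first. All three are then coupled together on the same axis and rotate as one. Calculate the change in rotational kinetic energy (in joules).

ΔKE ≈ -2420 J

No external torque acts about the common axis, so total angular momentum is conserved.
Taking A's sense as positive: L = (0.7820)(43.8) − (1.000)(59.3) − (0.1570)(49.8) = -32.87 kg·m²·rad/s.
Combined I = 0.7820 + 1.000 + 0.1570 = 1.939 kg·m².
ω_f = L / I = -32.87 / 1.939 = -16.95 rad/s.
KE_i = ½ΣIω² = 2703 J; KE_f = ½(1.939)(16.95)² = 278.6 J.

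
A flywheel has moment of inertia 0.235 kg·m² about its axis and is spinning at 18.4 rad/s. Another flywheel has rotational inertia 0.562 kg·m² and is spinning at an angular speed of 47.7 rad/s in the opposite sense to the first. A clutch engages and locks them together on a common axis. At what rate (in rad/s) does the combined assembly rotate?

|ω_f| ≈ 28.2 rad/s

No external torque acts about the common axis, so total angular momentum is conserved.
Taking A's sense as positive: L = (0.2350)(18.4) − (0.5620)(47.7) = -22.48 kg·m²·rad/s.
Combined I = 0.2350 + 0.5620 = 0.7970 kg·m².
ω_f = L / I = -22.48 / 0.7970 = -28.21 rad/s.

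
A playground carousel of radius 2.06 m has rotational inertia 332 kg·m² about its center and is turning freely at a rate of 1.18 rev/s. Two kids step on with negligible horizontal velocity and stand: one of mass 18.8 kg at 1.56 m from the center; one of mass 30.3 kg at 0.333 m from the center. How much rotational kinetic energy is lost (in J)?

energy lost ≈ 1180 J

No external torque acts about the center; L_before = L_after.
Added inertia Σmr² = (18.8)(1.56)² + (30.3)(0.333)² = 49.11 kg·m²; I_f = 332.0 + 49.11 = 381.1 kg·m².
ω_f = I_p ω_i / I_f = (332.0)(1.18) / 381.1 = 1.028 rev/s.
KE_i = ½(332.0)(7.414 rad/s)² = 9125 J; KE_f = ½(381.1)(6.459)² = 7949 J.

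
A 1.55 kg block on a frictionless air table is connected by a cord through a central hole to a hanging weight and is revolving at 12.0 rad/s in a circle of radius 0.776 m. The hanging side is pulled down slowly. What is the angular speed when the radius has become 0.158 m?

No torque about the axis ⇒ m r₁² ω₁ = m r₂² ω₂.
ω₂ = ω₁ (r₁/r₂)² = (12.0)(0.776/0.158)² = 289.5 rad/s.

ω₂ ≈ 289 rad/s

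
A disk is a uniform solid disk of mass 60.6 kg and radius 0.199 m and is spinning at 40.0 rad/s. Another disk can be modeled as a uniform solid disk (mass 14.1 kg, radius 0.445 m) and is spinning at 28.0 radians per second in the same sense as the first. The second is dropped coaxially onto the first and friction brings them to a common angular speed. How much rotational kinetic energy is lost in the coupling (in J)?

ΔKE lost ≈ 46.5 J

The coupling torques are internal; angular momentum about the shared axis is conserved.
Moments of inertia: I_A = ½(60.6)(0.199)² = 1.200 kg·m²; I_B = ½(14.1)(0.445)² = 1.396 kg·m².
Taking A's sense as positive: L = (1.200)(40.0) + (1.396)(28.0) = 87.09 kg·m²·rad/s.
Combined I = 1.200 + 1.396 = 2.596 kg·m².
ω_f = L / I = 87.09 / 2.596 = 33.55 rad/s.
KE_i = ½ΣIω² = 1507 J; KE_f = ½(2.596)(33.55)² = 1461 J.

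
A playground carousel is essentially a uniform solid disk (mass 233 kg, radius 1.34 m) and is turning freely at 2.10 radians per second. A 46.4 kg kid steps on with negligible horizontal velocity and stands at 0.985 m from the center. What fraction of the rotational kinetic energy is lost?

fraction ≈ 0.177

No external torque acts about the center; L_before = L_after.
I_p = ½(233)(1.34)² = 209.2 kg·m².
Added inertia Σmr² = (46.4)(0.985)² = 45.02 kg·m²; I_f = 209.2 + 45.02 = 254.2 kg·m².
ω_f = I_p ω_i / I_f = (209.2)(2.10) / 254.2 = 1.728 rad/s.
KE_i = ½(209.2)(2.100 rad/s)² = 461.3 J; KE_f = ½(254.2)(1.728)² = 379.6 J.
Fraction lost = 0.1771.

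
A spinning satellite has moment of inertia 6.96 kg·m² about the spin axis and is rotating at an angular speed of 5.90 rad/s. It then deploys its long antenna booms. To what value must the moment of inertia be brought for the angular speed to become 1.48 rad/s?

I₂ ≈ 27.7 kg·m²

With no external torque about the axis, L is conserved: I₁ω₁ = I₂ω₂.
I₂ = I₁ω₁ / ω₂ = (6.96)(5.90) / (1.48) = 27.75 kg·m².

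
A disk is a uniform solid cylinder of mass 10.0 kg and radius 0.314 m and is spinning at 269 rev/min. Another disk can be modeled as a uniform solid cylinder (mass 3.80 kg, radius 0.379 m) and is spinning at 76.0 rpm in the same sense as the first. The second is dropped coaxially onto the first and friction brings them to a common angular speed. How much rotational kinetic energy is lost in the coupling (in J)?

The coupling torques are internal; angular momentum about the shared axis is conserved.
Moments of inertia: I_A = ½(10.0)(0.314)² = 0.4930 kg·m²; I_B = ½(3.80)(0.379)² = 0.2729 kg·m².
Taking A's sense as positive: L = (0.4930)(269) + (0.2729)(76.0) = 153.4 kg·m²·rpm.
Combined I = 0.4930 + 0.2729 = 0.7659 kg·m².
ω_f = L / I = 153.4 / 0.7659 = 200.2 rpm.
KE_i = ½ΣIω² = 204.2 J; KE_f = ½(0.7659)(20.97)² = 168.4 J.

ΔKE lost ≈ 35.9 J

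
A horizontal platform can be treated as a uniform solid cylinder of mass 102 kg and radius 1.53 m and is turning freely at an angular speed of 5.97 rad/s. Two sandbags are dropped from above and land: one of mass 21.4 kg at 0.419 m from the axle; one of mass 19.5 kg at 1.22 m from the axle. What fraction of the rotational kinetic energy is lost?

No external torque acts about the axle; L_before = L_after.
I_p = ½(102)(1.53)² = 119.4 kg·m².
Added inertia Σmr² = (21.4)(0.419)² + (19.5)(1.22)² = 32.78 kg·m²; I_f = 119.4 + 32.78 = 152.2 kg·m².
ω_f = I_p ω_i / I_f = (119.4)(5.97) / 152.2 = 4.684 rad/s.
KE_i = ½(119.4)(5.970 rad/s)² = 2128 J; KE_f = ½(152.2)(4.684)² = 1669 J.
Fraction lost = 0.2154.

fraction ≈ 0.215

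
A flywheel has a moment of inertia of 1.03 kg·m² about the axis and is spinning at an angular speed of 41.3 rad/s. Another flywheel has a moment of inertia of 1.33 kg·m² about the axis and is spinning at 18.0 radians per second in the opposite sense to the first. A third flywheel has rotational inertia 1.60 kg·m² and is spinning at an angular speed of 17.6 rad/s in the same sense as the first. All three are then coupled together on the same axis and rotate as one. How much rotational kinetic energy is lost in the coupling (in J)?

The coupling torques are internal; angular momentum about the shared axis is conserved.
Taking A's sense as positive: L = (1.030)(41.3) − (1.330)(18.0) + (1.600)(17.6) = 46.76 kg·m²·rad/s.
Combined I = 1.030 + 1.330 + 1.600 = 3.960 kg·m².
ω_f = L / I = 46.76 / 3.960 = 11.81 rad/s.
KE_i = ½ΣIω² = 1342 J; KE_f = ½(3.960)(11.81)² = 276.1 J.

ΔKE lost ≈ 1070 J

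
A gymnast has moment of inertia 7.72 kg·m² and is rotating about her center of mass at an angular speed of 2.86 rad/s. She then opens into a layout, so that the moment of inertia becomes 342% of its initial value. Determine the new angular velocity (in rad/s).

ω₂ ≈ 0.836 rad/s

Angular momentum about the spin axis is conserved since the torque about it is zero.
I₂ = 3.42 × 7.72 = 26.40 kg·m².
ω₂ = I₁ω₁ / I₂ = (7.720)(2.86 rad/s) / (26.40) = 0.8363 rad/s.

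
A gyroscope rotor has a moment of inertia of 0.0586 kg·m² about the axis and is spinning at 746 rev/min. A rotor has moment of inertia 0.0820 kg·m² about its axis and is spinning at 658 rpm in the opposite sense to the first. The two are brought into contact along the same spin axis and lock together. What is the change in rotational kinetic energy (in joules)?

ΔKE ≈ -369 J

The coupling torques are internal; angular momentum about the shared axis is conserved.
Taking A's sense as positive: L = (0.05860)(746) − (0.08200)(658) = -10.24 kg·m²·rpm.
Combined I = 0.05860 + 0.08200 = 0.1406 kg·m².
ω_f = L / I = -10.24 / 0.1406 = -72.83 rpm.
KE_i = ½ΣIω² = 373.5 J; KE_f = ½(0.1406)(7.627)² = 4.090 J.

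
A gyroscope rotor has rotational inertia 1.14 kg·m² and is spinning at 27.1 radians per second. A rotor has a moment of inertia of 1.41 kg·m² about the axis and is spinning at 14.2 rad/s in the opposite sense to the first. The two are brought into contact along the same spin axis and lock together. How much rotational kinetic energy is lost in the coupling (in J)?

ΔKE lost ≈ 538 J

No external torque acts about the common axis, so total angular momentum is conserved.
Taking A's sense as positive: L = (1.140)(27.1) − (1.410)(14.2) = 10.87 kg·m²·rad/s.
Combined I = 1.140 + 1.410 = 2.550 kg·m².
ω_f = L / I = 10.87 / 2.550 = 4.264 rad/s.
KE_i = ½ΣIω² = 560.8 J; KE_f = ½(2.550)(4.264)² = 23.18 J.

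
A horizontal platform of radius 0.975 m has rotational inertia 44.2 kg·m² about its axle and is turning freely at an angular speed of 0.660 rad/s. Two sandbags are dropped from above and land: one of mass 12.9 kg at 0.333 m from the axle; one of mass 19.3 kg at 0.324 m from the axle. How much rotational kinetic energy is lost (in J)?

energy lost ≈ 0.698 J

The added mass arrives with no angular momentum about the axle, and any external torque about the axle is negligible, so the system's angular momentum is conserved.
Added inertia Σmr² = (12.9)(0.333)² + (19.3)(0.324)² = 3.457 kg·m²; I_f = 44.20 + 3.457 = 47.66 kg·m².
ω_f = I_p ω_i / I_f = (44.20)(0.660) / 47.66 = 0.6121 rad/s.
KE_i = ½(44.20)(0.6600 rad/s)² = 9.627 J; KE_f = ½(47.66)(0.6121)² = 8.929 J.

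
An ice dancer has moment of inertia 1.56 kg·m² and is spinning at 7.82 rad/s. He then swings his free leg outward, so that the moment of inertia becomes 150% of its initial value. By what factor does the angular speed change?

With no external torque about the axis, L is conserved: I₁ω₁ = I₂ω₂.
I₂ = 1.50 × 1.56 = 2.340 kg·m².
ω₂/ω₁ = I₁/I₂ = 1.560 / 2.340 = 0.6667.

ω₂/ω₁ ≈ 0.667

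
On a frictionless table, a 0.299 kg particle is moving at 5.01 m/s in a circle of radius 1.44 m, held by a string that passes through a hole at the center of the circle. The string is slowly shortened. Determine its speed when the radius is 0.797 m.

The only horizontal force on the mass is along the cord (radial), so it exerts no torque about the hole and angular momentum m v r is conserved.
v₂ = v₁ r₁ / r₂ = (5.01)(1.44) / (0.797) = 9.052 m/s.

v₂ ≈ 9.05 m/s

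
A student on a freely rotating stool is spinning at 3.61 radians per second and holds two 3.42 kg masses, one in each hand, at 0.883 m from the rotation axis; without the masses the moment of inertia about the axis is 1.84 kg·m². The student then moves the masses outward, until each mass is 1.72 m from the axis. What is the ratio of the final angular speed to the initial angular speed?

Angular momentum about the spin axis is conserved since the torque about it is zero.
I₁ = 1.84 + 2(3.42)(0.883)² = 7.173 kg·m²; I₂ = 1.84 + 2(3.42)(1.72)² = 22.08 kg·m².
ω₂/ω₁ = I₁/I₂ = 7.173 / 22.08 = 0.3249.

ω₂/ω₁ ≈ 0.325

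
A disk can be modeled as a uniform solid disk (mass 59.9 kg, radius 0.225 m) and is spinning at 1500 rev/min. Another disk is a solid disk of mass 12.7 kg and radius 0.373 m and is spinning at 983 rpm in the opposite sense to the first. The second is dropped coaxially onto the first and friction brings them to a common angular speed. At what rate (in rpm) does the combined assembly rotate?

|ω_f| ≈ 586 rpm

No external torque acts about the common axis, so total angular momentum is conserved.
Moments of inertia: I_A = ½(59.9)(0.225)² = 1.516 kg·m²; I_B = ½(12.7)(0.373)² = 0.8835 kg·m².
Taking A's sense as positive: L = (1.516)(1500) − (0.8835)(983) = 1406 kg·m²·rpm.
Combined I = 1.516 + 0.8835 = 2.400 kg·m².
ω_f = L / I = 1406 / 2.400 = 585.9 rpm.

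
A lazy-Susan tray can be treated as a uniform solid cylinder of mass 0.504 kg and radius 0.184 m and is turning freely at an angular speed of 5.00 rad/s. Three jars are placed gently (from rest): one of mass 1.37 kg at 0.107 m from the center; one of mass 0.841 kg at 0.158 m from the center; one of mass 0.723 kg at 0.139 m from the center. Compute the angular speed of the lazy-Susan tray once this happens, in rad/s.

The added mass arrives with no angular momentum about the center, and any external torque about the center is negligible, so the system's angular momentum is conserved.
I_p = ½(0.504)(0.184)² = 0.008532 kg·m².
Added inertia Σmr² = (1.37)(0.107)² + (0.841)(0.158)² + (0.723)(0.139)² = 0.05065 kg·m²; I_f = 0.008532 + 0.05065 = 0.05918 kg·m².
ω_f = I_p ω_i / I_f = (0.008532)(5.00) / 0.05918 = 0.7208 rad/s.

ω_f ≈ 0.721 rad/s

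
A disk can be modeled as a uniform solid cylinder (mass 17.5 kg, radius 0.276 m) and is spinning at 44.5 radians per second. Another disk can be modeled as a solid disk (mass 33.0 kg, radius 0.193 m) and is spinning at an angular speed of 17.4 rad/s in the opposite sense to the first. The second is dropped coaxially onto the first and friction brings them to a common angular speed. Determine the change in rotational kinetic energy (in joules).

ΔKE ≈ -613 J

The coupling torques are internal; angular momentum about the shared axis is conserved.
Moments of inertia: I_A = ½(17.5)(0.276)² = 0.6665 kg·m²; I_B = ½(33.0)(0.193)² = 0.6146 kg·m².
Taking A's sense as positive: L = (0.6665)(44.5) − (0.6146)(17.4) = 18.97 kg·m²·rad/s.
Combined I = 0.6665 + 0.6146 = 1.281 kg·m².
ω_f = L / I = 18.97 / 1.281 = 14.80 rad/s.
KE_i = ½ΣIω² = 753.0 J; KE_f = ½(1.281)(14.80)² = 140.4 J.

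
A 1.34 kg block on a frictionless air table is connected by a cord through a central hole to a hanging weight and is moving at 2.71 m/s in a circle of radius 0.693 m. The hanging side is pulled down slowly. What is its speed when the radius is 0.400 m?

v₂ ≈ 4.70 m/s

The only horizontal force on the mass is along the cord (radial), so it exerts no torque about the hole and angular momentum m v r is conserved.
v₂ = v₁ r₁ / r₂ = (2.71)(0.693) / (0.400) = 4.695 m/s.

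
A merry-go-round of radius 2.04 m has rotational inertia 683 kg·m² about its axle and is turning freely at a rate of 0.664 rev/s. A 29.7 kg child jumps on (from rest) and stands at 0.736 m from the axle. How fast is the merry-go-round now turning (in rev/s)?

No external torque acts about the axle; L_before = L_after.
Added inertia Σmr² = (29.7)(0.736)² = 16.09 kg·m²; I_f = 683.0 + 16.09 = 699.1 kg·m².
ω_f = I_p ω_i / I_f = (683.0)(0.664) / 699.1 = 0.6487 rev/s.

ω_f ≈ 0.649 rev/s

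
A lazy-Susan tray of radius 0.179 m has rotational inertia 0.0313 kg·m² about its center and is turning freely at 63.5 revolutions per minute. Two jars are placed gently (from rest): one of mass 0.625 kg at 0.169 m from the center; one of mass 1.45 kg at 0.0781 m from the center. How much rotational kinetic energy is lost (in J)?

energy lost ≈ 0.319 J

The added mass arrives with no angular momentum about the center, and any external torque about the center is negligible, so the system's angular momentum is conserved.
Added inertia Σmr² = (0.625)(0.169)² + (1.45)(0.0781)² = 0.02670 kg·m²; I_f = 0.03130 + 0.02670 = 0.05800 kg·m².
ω_f = I_p ω_i / I_f = (0.03130)(63.5) / 0.05800 = 34.27 rpm.
KE_i = ½(0.03130)(6.650 rad/s)² = 0.6920 J; KE_f = ½(0.05800)(3.589)² = 0.3735 J.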